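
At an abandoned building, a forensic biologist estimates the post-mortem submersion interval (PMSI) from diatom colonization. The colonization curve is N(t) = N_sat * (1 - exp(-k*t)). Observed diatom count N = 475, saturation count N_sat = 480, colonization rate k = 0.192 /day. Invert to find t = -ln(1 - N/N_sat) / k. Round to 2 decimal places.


PMSI from diatom colonization curve:
N / N_sat = 475 / 480 = 0.989583
1 - N/N_sat = 0.010417
ln(1 - N/N_sat) = -4.564316
t = -ln(1 - N/N_sat) / k = -(-4.564316) / 0.192 = 23.77 days

23.77


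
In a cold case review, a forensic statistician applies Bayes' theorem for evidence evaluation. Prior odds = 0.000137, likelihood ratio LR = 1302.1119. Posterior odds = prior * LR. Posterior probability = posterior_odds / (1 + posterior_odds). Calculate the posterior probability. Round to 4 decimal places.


Bayesian evidence evaluation:
Posterior odds = prior_odds * LR = 0.000137 * 1302.1119 = 0.1783893
Posterior probability = posterior_odds / (1 + posterior_odds)
= 0.1783893 / (1 + 0.1783893)
= 0.1783893 / 1.1783893
= 0.1514

0.1514


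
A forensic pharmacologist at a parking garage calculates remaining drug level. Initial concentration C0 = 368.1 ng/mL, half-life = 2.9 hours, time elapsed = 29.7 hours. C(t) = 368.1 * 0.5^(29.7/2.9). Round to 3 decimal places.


Drug concentration decay:
Number of half-lives = t / t_half = 29.7 / 2.9 = 10.241379
Decay factor = 0.5^10.241379 = 0.00082611
C(t) = 368.1 * 0.00082611 = 0.304 ng/mL

0.304


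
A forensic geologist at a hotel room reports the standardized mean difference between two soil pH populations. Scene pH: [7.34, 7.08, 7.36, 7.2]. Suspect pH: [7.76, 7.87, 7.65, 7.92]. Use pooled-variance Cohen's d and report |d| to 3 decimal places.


Pooled-variance Cohen's d for soil pH comparison:
Scene mean = 28.98 / 4 = 7.245
Suspect mean = 31.2 / 4 = 7.8
Scene sample variance s_s^2 = 0.017167
Suspect sample variance s_c^2 = 0.014467
Pooled variance = ((n_s-1)*s_s^2 + (n_c-1)*s_c^2) / (n_s + n_c - 2) = 0.015817
Pooled SD = sqrt(0.015817) = 0.125766
Mean difference = -0.555
|d| = |-0.555| / 0.125766 = 4.413

4.413


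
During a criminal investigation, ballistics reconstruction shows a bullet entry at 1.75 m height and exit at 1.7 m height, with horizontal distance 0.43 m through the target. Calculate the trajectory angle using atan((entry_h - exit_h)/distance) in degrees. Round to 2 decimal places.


Bullet trajectory angle:
Height difference = 1.75 - 1.7 = 0.05 m
angle = atan(0.05 / 0.43)
angle = atan(0.116279)
angle = 6.63 degrees

6.63


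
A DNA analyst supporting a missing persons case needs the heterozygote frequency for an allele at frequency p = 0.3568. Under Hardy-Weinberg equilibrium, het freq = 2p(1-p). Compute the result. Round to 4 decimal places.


Hardy-Weinberg heterozygote frequency:
q = 1 - p = 1 - 0.3568 = 0.6432
2pq = 2 * 0.3568 * 0.6432 = 0.4590

0.4590


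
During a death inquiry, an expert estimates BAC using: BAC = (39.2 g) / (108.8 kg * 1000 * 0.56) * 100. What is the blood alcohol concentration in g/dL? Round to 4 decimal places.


Applying the Widmark formula:
BAC = (dose_g / (body_wt * 1000 * r)) * 100
Denominator = 108.8 * 1000 * 0.56 = 60928
BAC = (39.2 / 60928) * 100
BAC = 0.0643 g/dL

0.0643


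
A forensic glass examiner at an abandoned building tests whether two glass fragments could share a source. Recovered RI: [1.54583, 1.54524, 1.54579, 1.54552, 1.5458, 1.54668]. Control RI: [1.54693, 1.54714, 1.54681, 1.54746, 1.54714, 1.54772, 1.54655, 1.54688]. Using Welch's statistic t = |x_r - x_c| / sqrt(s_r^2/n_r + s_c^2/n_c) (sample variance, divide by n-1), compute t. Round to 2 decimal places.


Welch's t-criterion for glass RI comparison:
Recovered mean = sum / n_r = 9.27486 / 6 = 1.54581
Control mean = sum / n_c = 12.37663 / 8 = 1.5470788
Recovered sample variance s_r^2 = 2.3336e-07
Control sample variance s_c^2 = 1.39641e-07
Welch SE (unpooled) = sqrt(s_r^2/n_r + s_c^2/n_c) = sqrt(3.88933e-08 + 1.74551e-08) = sqrt(5.63484e-08) = 0.000237378
|mean_r - mean_c| = 0.00126875
t = 0.00126875 / 0.000237378 = 5.34

5.34


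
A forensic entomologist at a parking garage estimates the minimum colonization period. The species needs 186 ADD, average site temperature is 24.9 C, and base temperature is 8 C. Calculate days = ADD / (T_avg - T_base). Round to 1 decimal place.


Insect development time:
Effective temperature = avg_temp - T_base = 24.9 - 8 = 16.9 C
Days = ADD / effective_temp = 186 / 16.9 = 11.0 days

11.0


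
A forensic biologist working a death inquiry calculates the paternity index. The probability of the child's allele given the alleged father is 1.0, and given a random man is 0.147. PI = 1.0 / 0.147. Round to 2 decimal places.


Paternity Index calculation:
PI = P(allele|father) / P(allele|random)
PI = 1.0 / 0.147
PI = 6.80

6.80


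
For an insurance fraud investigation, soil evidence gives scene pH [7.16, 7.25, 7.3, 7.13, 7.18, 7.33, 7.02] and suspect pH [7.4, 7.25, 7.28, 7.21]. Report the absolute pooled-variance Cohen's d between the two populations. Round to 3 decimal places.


Pooled-variance Cohen's d for soil pH comparison:
Scene mean = 50.37 / 7 = 7.195714
Suspect mean = 29.14 / 4 = 7.285
Scene sample variance s_s^2 = 0.011429
Suspect sample variance s_c^2 = 0.0067
Pooled variance = ((n_s-1)*s_s^2 + (n_c-1)*s_c^2) / (n_s + n_c - 2) = 0.009852
Pooled SD = sqrt(0.009852) = 0.099257
Mean difference = -0.089286
|d| = |-0.089286| / 0.099257 = 0.900

0.900


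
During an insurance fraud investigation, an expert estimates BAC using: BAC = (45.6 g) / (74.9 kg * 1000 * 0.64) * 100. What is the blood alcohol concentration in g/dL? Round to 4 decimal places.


Applying the Widmark formula:
BAC = (dose_g / (body_wt * 1000 * r)) * 100
Denominator = 74.9 * 1000 * 0.64 = 47936
BAC = (45.6 / 47936) * 100
BAC = 0.0951 g/dL

0.0951


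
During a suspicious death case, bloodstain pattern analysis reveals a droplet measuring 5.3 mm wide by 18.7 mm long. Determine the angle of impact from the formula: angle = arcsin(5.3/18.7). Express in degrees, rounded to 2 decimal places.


Blood spatter impact angle calculation:
width / length = 5.3 / 18.7 = 0.283422
angle = arcsin(0.283422)
angle = 16.46 degrees

16.46


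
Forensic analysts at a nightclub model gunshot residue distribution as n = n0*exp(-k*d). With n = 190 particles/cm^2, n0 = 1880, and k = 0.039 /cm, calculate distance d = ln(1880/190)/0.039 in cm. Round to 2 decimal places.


GSR distance calculation:
n0/n = 1880 / 190 = 9.894737
ln(n0/n) = 2.292003
d = 2.292003 / 0.039 = 58.77 cm

58.77


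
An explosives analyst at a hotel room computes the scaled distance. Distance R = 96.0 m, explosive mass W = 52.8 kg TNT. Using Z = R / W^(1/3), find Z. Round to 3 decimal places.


Scaled distance calculation:
W^(1/3) = 52.8^(1/3) = 3.751555
Z = R / W^(1/3) = 96.0 / 3.751555
Z = 25.589 m/kg^(1/3)

25.589


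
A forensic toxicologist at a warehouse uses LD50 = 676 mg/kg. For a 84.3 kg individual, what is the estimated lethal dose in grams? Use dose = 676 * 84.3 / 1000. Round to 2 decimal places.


Lethal dose calculation:
Lethal dose = LD50 * body_weight / 1000
= 676 * 84.3 / 1000
= 56986.8 / 1000
= 56.99 g

56.99


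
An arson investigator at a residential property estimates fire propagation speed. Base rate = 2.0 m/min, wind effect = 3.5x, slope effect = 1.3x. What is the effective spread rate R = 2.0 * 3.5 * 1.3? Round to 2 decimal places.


Fire spread rate calculation:
R = R0 * wind_factor * slope_factor
= 2.0 * 3.5 * 1.3
= 7 * 1.3
= 9.10 m/min

9.10


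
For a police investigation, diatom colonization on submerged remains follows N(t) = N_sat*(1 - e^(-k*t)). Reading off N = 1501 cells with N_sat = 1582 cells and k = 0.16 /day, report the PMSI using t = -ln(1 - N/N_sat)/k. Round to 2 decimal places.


PMSI from diatom colonization curve:
N / N_sat = 1501 / 1582 = 0.948799
1 - N/N_sat = 0.051201
ln(1 - N/N_sat) = -2.971996
t = -ln(1 - N/N_sat) / k = -(-2.971996) / 0.16 = 18.57 days

18.57


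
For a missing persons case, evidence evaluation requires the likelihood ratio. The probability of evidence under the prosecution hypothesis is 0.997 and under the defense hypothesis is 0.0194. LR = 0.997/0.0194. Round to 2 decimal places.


Likelihood ratio calculation:
LR = P(E|Hp) / P(E|Hd)
LR = 0.997 / 0.0194
LR = 51.39

51.39


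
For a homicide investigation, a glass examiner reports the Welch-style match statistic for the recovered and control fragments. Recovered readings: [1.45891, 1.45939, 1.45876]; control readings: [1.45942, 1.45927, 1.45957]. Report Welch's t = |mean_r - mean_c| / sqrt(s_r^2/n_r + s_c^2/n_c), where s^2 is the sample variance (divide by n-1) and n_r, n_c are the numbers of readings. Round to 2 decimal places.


Welch's t-criterion for glass RI comparison:
Recovered mean = sum / n_r = 4.37706 / 3 = 1.45902
Control mean = sum / n_c = 4.37826 / 3 = 1.45942
Recovered sample variance s_r^2 = 1.083e-07
Control sample variance s_c^2 = 2.25e-08
Welch SE (unpooled) = sqrt(s_r^2/n_r + s_c^2/n_c) = sqrt(3.61e-08 + 7.5e-09) = sqrt(4.36e-08) = 0.000208806
|mean_r - mean_c| = 0.0004
t = 0.0004 / 0.000208806 = 1.92

1.92


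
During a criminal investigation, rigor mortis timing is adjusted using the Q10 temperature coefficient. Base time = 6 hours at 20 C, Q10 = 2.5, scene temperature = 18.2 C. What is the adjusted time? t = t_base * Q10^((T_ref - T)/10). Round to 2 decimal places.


Rigor mortis time adjustment:
Exponent = (T_ref - T_actual) / 10 = (20 - 18.2) / 10 = 0.18
Q10 factor = 2.5^0.18 = 1.17931
t_adjusted = 6 * 1.17931 = 7.08 hours

7.08


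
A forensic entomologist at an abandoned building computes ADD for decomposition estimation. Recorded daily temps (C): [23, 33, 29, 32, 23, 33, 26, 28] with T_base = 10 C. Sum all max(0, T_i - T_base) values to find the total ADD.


Computing ADD day by day:
Day 1: max(0, 23 - 10) = 13
Day 2: max(0, 33 - 10) = 23
Day 3: max(0, 29 - 10) = 19
Day 4: max(0, 32 - 10) = 22
Day 5: max(0, 23 - 10) = 13
Day 6: max(0, 33 - 10) = 23
Day 7: max(0, 26 - 10) = 16
Day 8: max(0, 28 - 10) = 18
Total ADD = 147

147


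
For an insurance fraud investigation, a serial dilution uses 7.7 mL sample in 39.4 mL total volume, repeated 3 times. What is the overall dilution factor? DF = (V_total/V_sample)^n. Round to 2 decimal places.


Dilution factor calculation:
Single dilution = V_total / V_sample = 39.4 / 7.7 ≈ 5.116883
Number of dilutions = 3
Total DF = (39.4 / 7.7)^3 (full precision, rounded at the end) = 133.97

133.97


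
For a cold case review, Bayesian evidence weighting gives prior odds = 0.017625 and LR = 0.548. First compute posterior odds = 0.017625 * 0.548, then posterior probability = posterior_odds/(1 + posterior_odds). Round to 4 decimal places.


Bayesian evidence evaluation:
Posterior odds = prior_odds * LR = 0.017625 * 0.548 = 0.0096585
Posterior probability = posterior_odds / (1 + posterior_odds)
= 0.0096585 / (1 + 0.0096585)
= 0.0096585 / 1.0096585
= 0.0096

0.0096


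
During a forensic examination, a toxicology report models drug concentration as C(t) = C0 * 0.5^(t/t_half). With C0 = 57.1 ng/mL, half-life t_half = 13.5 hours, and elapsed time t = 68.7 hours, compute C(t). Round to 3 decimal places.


Drug concentration decay:
Number of half-lives = t / t_half = 68.7 / 13.5 = 5.088889
Decay factor = 0.5^5.088889 = 0.0293827
C(t) = 57.1 * 0.0293827 = 1.678 ng/mL

1.678


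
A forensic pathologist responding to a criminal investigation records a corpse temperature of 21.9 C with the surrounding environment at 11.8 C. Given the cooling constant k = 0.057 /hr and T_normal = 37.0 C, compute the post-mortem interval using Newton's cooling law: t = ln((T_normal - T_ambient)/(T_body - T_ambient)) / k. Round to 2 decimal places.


Using Newton's law of cooling:
t = ln((T_normal - T_ambient) / (T_body - T_ambient)) / k
T_normal - T_ambient = 25.2
T_body - T_ambient = 10.1
Ratio = 2.49505
ln(ratio) = 0.914309
t = 0.914309 / 0.057 = 16.04 hours

16.04


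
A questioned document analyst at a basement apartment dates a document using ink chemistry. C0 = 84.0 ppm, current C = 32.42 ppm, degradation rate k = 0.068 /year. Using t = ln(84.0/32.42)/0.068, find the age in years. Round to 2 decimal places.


Document age estimation:
C0/C = 84.0 / 32.42 = 2.590993
ln(C0/C) = 0.952041
t = 0.952041 / 0.068 = 14.00 years

14.00


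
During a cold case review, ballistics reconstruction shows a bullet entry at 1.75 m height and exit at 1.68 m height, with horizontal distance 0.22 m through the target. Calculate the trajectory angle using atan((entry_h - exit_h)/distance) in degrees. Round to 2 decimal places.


Bullet trajectory angle:
Height difference = 1.75 - 1.68 = 0.07 m
angle = atan(0.07 / 0.22)
angle = atan(0.318182)
angle = 17.65 degrees

17.65


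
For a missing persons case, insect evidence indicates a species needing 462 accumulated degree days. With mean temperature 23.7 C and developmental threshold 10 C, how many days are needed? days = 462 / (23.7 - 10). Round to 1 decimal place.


Insect development time:
Effective temperature = avg_temp - T_base = 23.7 - 10 = 13.7 C
Days = ADD / effective_temp = 462 / 13.7 = 33.7 days

33.7


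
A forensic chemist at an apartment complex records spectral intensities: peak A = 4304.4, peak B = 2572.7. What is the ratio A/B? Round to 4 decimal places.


Spectral peak ratio:
Peak A = 4304.4 counts
Peak B = 2572.7 counts
Ratio = 4304.4 / 2572.7 = 1.6731

1.6731


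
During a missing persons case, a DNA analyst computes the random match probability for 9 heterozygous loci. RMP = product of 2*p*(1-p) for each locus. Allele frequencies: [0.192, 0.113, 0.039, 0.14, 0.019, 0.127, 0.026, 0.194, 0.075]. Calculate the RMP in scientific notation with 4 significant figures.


Computing RMP for 9 loci:
Locus 1: 2 * 0.192 * 0.808 = 0.310272
Locus 2: 2 * 0.113 * 0.887 = 0.200462
Locus 3: 2 * 0.039 * 0.961 = 0.074958
Locus 4: 2 * 0.14 * 0.86 = 0.2408
Locus 5: 2 * 0.019 * 0.981 = 0.037278
Locus 6: 2 * 0.127 * 0.873 = 0.221742
Locus 7: 2 * 0.026 * 0.974 = 0.050648
Locus 8: 2 * 0.194 * 0.806 = 0.312728
Locus 9: 2 * 0.075 * 0.925 = 0.13875
RMP = 2.039e-08

2.039e-08


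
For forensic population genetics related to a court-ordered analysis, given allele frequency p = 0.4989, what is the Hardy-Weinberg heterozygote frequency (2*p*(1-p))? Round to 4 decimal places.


Hardy-Weinberg heterozygote frequency:
q = 1 - p = 1 - 0.4989 = 0.5011
2pq = 2 * 0.4989 * 0.5011 = 0.5000

0.5000


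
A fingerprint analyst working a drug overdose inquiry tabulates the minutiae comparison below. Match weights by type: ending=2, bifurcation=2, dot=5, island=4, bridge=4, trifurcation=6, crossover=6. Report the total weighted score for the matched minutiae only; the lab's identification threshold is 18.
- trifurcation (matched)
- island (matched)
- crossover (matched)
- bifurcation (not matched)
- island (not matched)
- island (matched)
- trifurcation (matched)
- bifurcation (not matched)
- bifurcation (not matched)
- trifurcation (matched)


Weighted minutiae match score:
  trifurcation: matched, +6 (running total 6)
  island: matched, +4 (running total 10)
  crossover: matched, +6 (running total 16)
  bifurcation: not matched, +0
  island: not matched, +0
  island: matched, +4 (running total 20)
  trifurcation: matched, +6 (running total 26)
  bifurcation: not matched, +0
  bifurcation: not matched, +0
  trifurcation: matched, +6 (running total 32)
Total score = 32
Threshold = 18; verdict = identification

32


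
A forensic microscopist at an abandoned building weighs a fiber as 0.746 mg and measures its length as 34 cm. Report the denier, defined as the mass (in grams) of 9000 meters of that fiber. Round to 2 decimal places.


Denier calculation:
Mass in grams = 0.746 mg / 1000 = 0.000746 g
Length in meters = 34 cm / 100 = 0.34 m
Linear density = mass / length = 0.000746 / 0.34 = 0.00219412 g/m
Denier = (g/m) * 9000 = 0.00219412 * 9000 = 19.75

19.75


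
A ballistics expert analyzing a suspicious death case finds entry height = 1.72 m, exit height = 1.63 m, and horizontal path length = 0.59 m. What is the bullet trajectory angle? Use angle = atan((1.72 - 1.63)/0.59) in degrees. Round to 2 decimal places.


Bullet trajectory angle:
Height difference = 1.72 - 1.63 = 0.09 m
angle = atan(0.09 / 0.59)
angle = atan(0.152542)
angle = 8.67 degrees

8.67


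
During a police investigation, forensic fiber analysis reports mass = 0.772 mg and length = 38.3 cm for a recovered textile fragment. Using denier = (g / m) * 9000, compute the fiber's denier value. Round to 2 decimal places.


Denier calculation:
Mass in grams = 0.772 mg / 1000 = 0.000772 g
Length in meters = 38.3 cm / 100 = 0.383 m
Linear density = mass / length = 0.000772 / 0.383 = 0.00201567 g/m
Denier = (g/m) * 9000 = 0.00201567 * 9000 = 18.14

18.14


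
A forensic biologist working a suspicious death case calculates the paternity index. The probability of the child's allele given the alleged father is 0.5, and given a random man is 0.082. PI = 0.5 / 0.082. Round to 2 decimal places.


Paternity Index calculation:
PI = P(allele|father) / P(allele|random)
PI = 0.5 / 0.082
PI = 6.10

6.10


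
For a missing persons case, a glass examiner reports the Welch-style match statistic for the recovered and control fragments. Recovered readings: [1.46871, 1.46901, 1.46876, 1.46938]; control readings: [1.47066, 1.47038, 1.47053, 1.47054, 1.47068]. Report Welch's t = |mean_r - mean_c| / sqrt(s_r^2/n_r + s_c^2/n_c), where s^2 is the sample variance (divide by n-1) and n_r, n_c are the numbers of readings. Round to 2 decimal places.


Welch's t-criterion for glass RI comparison:
Recovered mean = sum / n_r = 5.87586 / 4 = 1.468965
Control mean = sum / n_c = 7.35279 / 5 = 1.470558
Recovered sample variance s_r^2 = 9.37667e-08
Control sample variance s_c^2 = 1.452e-08
Welch SE (unpooled) = sqrt(s_r^2/n_r + s_c^2/n_c) = sqrt(2.34417e-08 + 2.904e-09) = sqrt(2.63457e-08) = 0.000162314
|mean_r - mean_c| = 0.001593
t = 0.001593 / 0.000162314 = 9.81

9.81


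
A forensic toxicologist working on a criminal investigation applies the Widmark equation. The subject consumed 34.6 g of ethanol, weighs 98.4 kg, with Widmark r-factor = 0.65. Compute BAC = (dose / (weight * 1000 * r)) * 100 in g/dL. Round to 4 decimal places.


Applying the Widmark formula:
BAC = (dose_g / (body_wt * 1000 * r)) * 100
Denominator = 98.4 * 1000 * 0.65 = 63960
BAC = (34.6 / 63960) * 100
BAC = 0.0541 g/dL

0.0541


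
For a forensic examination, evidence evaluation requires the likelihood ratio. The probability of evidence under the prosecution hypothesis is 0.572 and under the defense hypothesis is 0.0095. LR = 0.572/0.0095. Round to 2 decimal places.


Likelihood ratio calculation:
LR = P(E|Hp) / P(E|Hd)
LR = 0.572 / 0.0095
LR = 60.21

60.21


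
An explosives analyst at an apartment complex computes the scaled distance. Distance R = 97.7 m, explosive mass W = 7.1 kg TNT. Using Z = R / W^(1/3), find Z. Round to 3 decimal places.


Scaled distance calculation:
W^(1/3) = 7.1^(1/3) = 1.921997
Z = R / W^(1/3) = 97.7 / 1.921997
Z = 50.833 m/kg^(1/3)

50.833


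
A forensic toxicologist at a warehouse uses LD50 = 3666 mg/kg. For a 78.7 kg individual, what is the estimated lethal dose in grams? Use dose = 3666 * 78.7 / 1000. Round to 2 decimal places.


Lethal dose calculation:
Lethal dose = LD50 * body_weight / 1000
= 3666 * 78.7 / 1000
= 288514.2 / 1000
= 288.51 g

288.51


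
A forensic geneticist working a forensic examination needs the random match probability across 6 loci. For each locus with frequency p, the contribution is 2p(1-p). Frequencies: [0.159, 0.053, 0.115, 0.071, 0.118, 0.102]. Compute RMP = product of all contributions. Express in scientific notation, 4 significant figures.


Computing RMP for 6 loci:
Locus 1: 2 * 0.159 * 0.841 = 0.267438
Locus 2: 2 * 0.053 * 0.947 = 0.100382
Locus 3: 2 * 0.115 * 0.885 = 0.20355
Locus 4: 2 * 0.071 * 0.929 = 0.131918
Locus 5: 2 * 0.118 * 0.882 = 0.208152
Locus 6: 2 * 0.102 * 0.898 = 0.183192
RMP = 2.749e-05

2.749e-05


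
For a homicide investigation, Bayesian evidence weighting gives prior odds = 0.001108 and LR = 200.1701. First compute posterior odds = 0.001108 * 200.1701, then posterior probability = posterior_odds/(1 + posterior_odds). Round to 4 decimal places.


Bayesian evidence evaluation:
Posterior odds = prior_odds * LR = 0.001108 * 200.1701 = 0.2217885
Posterior probability = posterior_odds / (1 + posterior_odds)
= 0.2217885 / (1 + 0.2217885)
= 0.2217885 / 1.2217885
= 0.1815

0.1815


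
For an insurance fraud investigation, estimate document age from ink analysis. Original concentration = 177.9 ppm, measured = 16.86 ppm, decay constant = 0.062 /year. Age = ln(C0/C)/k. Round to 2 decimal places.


Document age estimation:
C0/C = 177.9 / 16.86 = 10.551601
ln(C0/C) = 2.356278
t = 2.356278 / 0.062 = 38.00 years

38.00


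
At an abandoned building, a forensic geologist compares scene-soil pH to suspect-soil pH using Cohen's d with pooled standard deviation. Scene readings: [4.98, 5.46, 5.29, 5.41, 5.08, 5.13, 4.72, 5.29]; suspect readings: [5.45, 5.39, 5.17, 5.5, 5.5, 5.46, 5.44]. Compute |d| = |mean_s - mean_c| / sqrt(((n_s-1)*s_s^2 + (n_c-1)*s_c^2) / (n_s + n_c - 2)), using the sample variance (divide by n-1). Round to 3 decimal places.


Pooled-variance Cohen's d for soil pH comparison:
Scene mean = 41.36 / 8 = 5.17
Suspect mean = 37.91 / 7 = 5.415714
Scene sample variance s_s^2 = 0.059829
Suspect sample variance s_c^2 = 0.013162
Pooled variance = ((n_s-1)*s_s^2 + (n_c-1)*s_c^2) / (n_s + n_c - 2) = 0.03829
Pooled SD = sqrt(0.03829) = 0.195678
Mean difference = -0.245714
|d| = |-0.245714| / 0.195678 = 1.256

1.256


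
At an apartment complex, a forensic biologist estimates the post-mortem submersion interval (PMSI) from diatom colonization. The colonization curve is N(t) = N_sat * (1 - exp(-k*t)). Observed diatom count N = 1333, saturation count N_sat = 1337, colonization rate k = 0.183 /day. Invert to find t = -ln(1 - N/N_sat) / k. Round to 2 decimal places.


PMSI from diatom colonization curve:
N / N_sat = 1333 / 1337 = 0.997008
1 - N/N_sat = 0.002992
ln(1 - N/N_sat) = -5.811813
t = -ln(1 - N/N_sat) / k = -(-5.811813) / 0.183 = 31.76 days

31.76


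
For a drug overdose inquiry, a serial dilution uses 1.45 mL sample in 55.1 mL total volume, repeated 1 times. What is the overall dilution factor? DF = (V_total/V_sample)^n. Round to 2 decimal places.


Dilution factor calculation:
Single dilution = V_total / V_sample = 55.1 / 1.45 ≈ 38
Number of dilutions = 1
Total DF = (55.1 / 1.45)^1 (full precision, rounded at the end) = 38.00

38.00


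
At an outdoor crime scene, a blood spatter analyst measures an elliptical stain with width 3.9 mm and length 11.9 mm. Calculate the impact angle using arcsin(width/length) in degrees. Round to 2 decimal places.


Blood spatter impact angle calculation:
width / length = 3.9 / 11.9 = 0.327731
angle = arcsin(0.327731)
angle = 19.13 degrees

19.13


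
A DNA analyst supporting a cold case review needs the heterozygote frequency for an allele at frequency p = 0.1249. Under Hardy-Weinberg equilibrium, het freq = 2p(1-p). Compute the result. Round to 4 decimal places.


Hardy-Weinberg heterozygote frequency:
q = 1 - p = 1 - 0.1249 = 0.8751
2pq = 2 * 0.1249 * 0.8751 = 0.2186

0.2186


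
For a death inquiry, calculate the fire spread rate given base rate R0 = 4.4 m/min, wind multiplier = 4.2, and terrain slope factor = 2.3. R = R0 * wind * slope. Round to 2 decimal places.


Fire spread rate calculation:
R = R0 * wind_factor * slope_factor
= 4.4 * 4.2 * 2.3
= 18.48 * 2.3
= 42.50 m/min

42.50


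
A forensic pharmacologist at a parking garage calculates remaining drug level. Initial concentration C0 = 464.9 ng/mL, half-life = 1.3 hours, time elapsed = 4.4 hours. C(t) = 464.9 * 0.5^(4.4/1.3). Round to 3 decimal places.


Drug concentration decay:
Number of half-lives = t / t_half = 4.4 / 1.3 = 3.384615
Decay factor = 0.5^3.384615 = 0.09574792
C(t) = 464.9 * 0.09574792 = 44.513 ng/mL

44.513


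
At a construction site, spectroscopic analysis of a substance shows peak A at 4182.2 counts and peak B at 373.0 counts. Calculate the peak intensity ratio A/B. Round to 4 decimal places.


Spectral peak ratio:
Peak A = 4182.2 counts
Peak B = 373.0 counts
Ratio = 4182.2 / 373.0 = 11.2123

11.2123


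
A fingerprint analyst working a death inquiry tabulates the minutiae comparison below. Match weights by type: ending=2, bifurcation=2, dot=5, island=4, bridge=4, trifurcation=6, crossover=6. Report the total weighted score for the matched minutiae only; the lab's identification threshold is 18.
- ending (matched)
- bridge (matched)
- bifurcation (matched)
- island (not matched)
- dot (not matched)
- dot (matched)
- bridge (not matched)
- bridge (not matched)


Weighted minutiae match score:
  ending: matched, +2 (running total 2)
  bridge: matched, +4 (running total 6)
  bifurcation: matched, +2 (running total 8)
  island: not matched, +0
  dot: not matched, +0
  dot: matched, +5 (running total 13)
  bridge: not matched, +0
  bridge: not matched, +0
Total score = 13
Threshold = 18; verdict = inconclusive

13


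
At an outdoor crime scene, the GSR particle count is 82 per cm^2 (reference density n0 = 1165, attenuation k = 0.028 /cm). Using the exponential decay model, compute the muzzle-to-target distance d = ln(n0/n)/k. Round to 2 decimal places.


GSR distance calculation:
n0/n = 1165 / 82 = 14.207317
ln(n0/n) = 2.653757
d = 2.653757 / 0.028 = 94.78 cm

94.78


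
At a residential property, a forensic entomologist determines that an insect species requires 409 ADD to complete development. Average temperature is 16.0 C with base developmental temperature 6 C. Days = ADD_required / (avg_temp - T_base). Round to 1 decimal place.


Insect development time:
Effective temperature = avg_temp - T_base = 16.0 - 6 = 10.0 C
Days = ADD / effective_temp = 409 / 10.0 = 40.9 days

40.9


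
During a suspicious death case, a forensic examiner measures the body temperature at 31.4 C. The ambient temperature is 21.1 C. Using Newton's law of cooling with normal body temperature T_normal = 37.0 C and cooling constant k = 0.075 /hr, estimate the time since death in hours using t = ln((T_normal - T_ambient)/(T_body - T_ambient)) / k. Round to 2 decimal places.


Using Newton's law of cooling:
t = ln((T_normal - T_ambient) / (T_body - T_ambient)) / k
T_normal - T_ambient = 15.9
T_body - T_ambient = 10.3
Ratio = 1.543689
ln(ratio) = 0.434175
t = 0.434175 / 0.075 = 5.79 hours

5.79


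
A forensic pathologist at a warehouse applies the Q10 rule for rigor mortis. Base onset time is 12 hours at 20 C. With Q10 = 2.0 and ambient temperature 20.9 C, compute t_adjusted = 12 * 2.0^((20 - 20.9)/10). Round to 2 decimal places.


Rigor mortis time adjustment:
Exponent = (T_ref - T_actual) / 10 = (20 - 20.9) / 10 = -0.09
Q10 factor = 2.0^-0.09 = 0.93952
t_adjusted = 12 * 0.93952 = 11.27 hours

11.27


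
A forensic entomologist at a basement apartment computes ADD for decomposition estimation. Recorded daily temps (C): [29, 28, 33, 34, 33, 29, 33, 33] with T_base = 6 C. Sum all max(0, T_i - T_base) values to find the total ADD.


Computing ADD day by day:
Day 1: max(0, 29 - 6) = 23
Day 2: max(0, 28 - 6) = 22
Day 3: max(0, 33 - 6) = 27
Day 4: max(0, 34 - 6) = 28
Day 5: max(0, 33 - 6) = 27
Day 6: max(0, 29 - 6) = 23
Day 7: max(0, 33 - 6) = 27
Day 8: max(0, 33 - 6) = 27
Total ADD = 204

204


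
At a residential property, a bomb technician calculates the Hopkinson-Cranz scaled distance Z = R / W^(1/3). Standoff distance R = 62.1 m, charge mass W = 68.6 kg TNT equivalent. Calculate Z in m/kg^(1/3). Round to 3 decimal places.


Scaled distance calculation:
W^(1/3) = 68.6^(1/3) = 4.093625
Z = R / W^(1/3) = 62.1 / 4.093625
Z = 15.170 m/kg^(1/3)

15.170


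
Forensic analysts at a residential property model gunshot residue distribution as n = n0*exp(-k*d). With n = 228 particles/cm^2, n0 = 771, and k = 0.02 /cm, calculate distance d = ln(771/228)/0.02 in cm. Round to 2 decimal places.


GSR distance calculation:
n0/n = 771 / 228 = 3.381579
ln(n0/n) = 1.218343
d = 1.218343 / 0.02 = 60.92 cm

60.92


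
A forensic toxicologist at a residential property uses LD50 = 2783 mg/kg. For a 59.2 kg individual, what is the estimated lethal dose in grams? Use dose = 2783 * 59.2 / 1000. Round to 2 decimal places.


Lethal dose calculation:
Lethal dose = LD50 * body_weight / 1000
= 2783 * 59.2 / 1000
= 164753.6 / 1000
= 164.75 g

164.75


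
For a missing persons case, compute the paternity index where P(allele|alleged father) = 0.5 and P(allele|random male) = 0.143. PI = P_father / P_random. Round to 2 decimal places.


Paternity Index calculation:
PI = P(allele|father) / P(allele|random)
PI = 0.5 / 0.143
PI = 3.50

3.50


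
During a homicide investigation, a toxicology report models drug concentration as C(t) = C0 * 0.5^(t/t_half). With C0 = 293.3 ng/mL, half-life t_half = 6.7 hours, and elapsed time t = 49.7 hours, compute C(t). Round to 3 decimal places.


Drug concentration decay:
Number of half-lives = t / t_half = 49.7 / 6.7 = 7.41791
Decay factor = 0.5^7.41791 = 0.00584772
C(t) = 293.3 * 0.00584772 = 1.715 ng/mL

1.715


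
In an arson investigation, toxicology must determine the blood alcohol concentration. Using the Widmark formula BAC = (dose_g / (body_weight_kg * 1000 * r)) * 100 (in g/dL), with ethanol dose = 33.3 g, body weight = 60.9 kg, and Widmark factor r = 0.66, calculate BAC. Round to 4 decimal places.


Applying the Widmark formula:
BAC = (dose_g / (body_wt * 1000 * r)) * 100
Denominator = 60.9 * 1000 * 0.66 = 40194
BAC = (33.3 / 40194) * 100
BAC = 0.0828 g/dL

0.0828


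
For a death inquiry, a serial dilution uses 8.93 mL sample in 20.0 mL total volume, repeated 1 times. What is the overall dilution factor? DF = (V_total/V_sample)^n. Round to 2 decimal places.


Dilution factor calculation:
Single dilution = V_total / V_sample = 20.0 / 8.93 ≈ 2.239642
Number of dilutions = 1
Total DF = (20.0 / 8.93)^1 (full precision, rounded at the end) = 2.24

2.24


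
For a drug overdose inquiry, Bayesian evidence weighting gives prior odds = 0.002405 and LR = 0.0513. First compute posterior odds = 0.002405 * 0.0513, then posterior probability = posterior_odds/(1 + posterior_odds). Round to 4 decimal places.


Bayesian evidence evaluation:
Posterior odds = prior_odds * LR = 0.002405 * 0.0513 = 0.0001233765
Posterior probability = posterior_odds / (1 + posterior_odds)
= 0.0001233765 / (1 + 0.0001233765)
= 0.0001233765 / 1.0001233765
= 0.0001

0.0001


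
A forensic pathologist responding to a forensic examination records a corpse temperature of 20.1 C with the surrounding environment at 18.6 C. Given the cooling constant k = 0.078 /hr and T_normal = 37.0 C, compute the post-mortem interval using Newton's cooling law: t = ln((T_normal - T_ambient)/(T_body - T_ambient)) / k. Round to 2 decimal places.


Using Newton's law of cooling:
t = ln((T_normal - T_ambient) / (T_body - T_ambient)) / k
T_normal - T_ambient = 18.4
T_body - T_ambient = 1.5
Ratio = 12.266667
ln(ratio) = 2.506886
t = 2.506886 / 0.078 = 32.14 hours

32.14


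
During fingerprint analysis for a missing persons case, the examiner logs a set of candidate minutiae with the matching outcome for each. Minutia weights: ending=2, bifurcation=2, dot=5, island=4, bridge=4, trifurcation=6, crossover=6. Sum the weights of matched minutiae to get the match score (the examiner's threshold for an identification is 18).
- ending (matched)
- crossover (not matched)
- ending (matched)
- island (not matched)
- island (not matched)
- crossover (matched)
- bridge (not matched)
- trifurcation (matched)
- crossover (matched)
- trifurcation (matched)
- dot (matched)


Weighted minutiae match score:
  ending: matched, +2 (running total 2)
  crossover: not matched, +0
  ending: matched, +2 (running total 4)
  island: not matched, +0
  island: not matched, +0
  crossover: matched, +6 (running total 10)
  bridge: not matched, +0
  trifurcation: matched, +6 (running total 16)
  crossover: matched, +6 (running total 22)
  trifurcation: matched, +6 (running total 28)
  dot: matched, +5 (running total 33)
Total score = 33
Threshold = 18; verdict = identification

33


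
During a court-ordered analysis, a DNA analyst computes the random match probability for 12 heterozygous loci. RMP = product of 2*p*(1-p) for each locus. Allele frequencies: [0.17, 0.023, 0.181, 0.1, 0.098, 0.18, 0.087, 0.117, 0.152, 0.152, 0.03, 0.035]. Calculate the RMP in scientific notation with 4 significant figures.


Computing RMP for 12 loci:
Locus 1: 2 * 0.17 * 0.83 = 0.2822
Locus 2: 2 * 0.023 * 0.977 = 0.044942
Locus 3: 2 * 0.181 * 0.819 = 0.296478
Locus 4: 2 * 0.1 * 0.9 = 0.18
Locus 5: 2 * 0.098 * 0.902 = 0.176792
Locus 6: 2 * 0.18 * 0.82 = 0.2952
Locus 7: 2 * 0.087 * 0.913 = 0.158862
Locus 8: 2 * 0.117 * 0.883 = 0.206622
Locus 9: 2 * 0.152 * 0.848 = 0.257792
Locus 10: 2 * 0.152 * 0.848 = 0.257792
Locus 11: 2 * 0.03 * 0.97 = 0.0582
Locus 12: 2 * 0.035 * 0.965 = 0.06755
RMP = 3.029e-10

3.029e-10


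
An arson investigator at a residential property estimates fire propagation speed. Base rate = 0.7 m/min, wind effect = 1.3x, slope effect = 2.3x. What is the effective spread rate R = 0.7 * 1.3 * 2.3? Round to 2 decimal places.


Fire spread rate calculation:
R = R0 * wind_factor * slope_factor
= 0.7 * 1.3 * 2.3
= 0.91 * 2.3
= 2.09 m/min

2.09


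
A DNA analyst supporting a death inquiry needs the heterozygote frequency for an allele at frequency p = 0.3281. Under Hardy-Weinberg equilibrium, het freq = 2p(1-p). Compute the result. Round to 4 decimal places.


Hardy-Weinberg heterozygote frequency:
q = 1 - p = 1 - 0.3281 = 0.6719
2pq = 2 * 0.3281 * 0.6719 = 0.4409

0.4409


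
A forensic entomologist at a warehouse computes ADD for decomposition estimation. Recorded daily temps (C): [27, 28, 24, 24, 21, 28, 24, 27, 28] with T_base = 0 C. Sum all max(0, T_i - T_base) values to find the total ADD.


Computing ADD day by day:
Day 1: max(0, 27 - 0) = 27
Day 2: max(0, 28 - 0) = 28
Day 3: max(0, 24 - 0) = 24
Day 4: max(0, 24 - 0) = 24
Day 5: max(0, 21 - 0) = 21
Day 6: max(0, 28 - 0) = 28
Day 7: max(0, 24 - 0) = 24
Day 8: max(0, 27 - 0) = 27
Day 9: max(0, 28 - 0) = 28
Total ADD = 231

231


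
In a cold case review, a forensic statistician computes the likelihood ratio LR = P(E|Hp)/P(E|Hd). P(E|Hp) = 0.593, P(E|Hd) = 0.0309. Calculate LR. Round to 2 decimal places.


Likelihood ratio calculation:
LR = P(E|Hp) / P(E|Hd)
LR = 0.593 / 0.0309
LR = 19.19

19.19


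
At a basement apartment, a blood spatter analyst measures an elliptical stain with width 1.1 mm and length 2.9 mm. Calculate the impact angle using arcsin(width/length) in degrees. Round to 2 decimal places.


Blood spatter impact angle calculation:
width / length = 1.1 / 2.9 = 0.37931
angle = arcsin(0.37931)
angle = 22.29 degrees

22.29


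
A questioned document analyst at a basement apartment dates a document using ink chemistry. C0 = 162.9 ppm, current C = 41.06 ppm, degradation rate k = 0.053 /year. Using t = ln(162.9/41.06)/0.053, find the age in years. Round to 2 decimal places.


Document age estimation:
C0/C = 162.9 / 41.06 = 3.967365
ln(C0/C) = 1.378102
t = 1.378102 / 0.053 = 26.00 years

26.00


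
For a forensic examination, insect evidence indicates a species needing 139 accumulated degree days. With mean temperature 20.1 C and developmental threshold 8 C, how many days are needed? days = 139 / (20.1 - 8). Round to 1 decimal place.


Insect development time:
Effective temperature = avg_temp - T_base = 20.1 - 8 = 12.1 C
Days = ADD / effective_temp = 139 / 12.1 = 11.5 days

11.5


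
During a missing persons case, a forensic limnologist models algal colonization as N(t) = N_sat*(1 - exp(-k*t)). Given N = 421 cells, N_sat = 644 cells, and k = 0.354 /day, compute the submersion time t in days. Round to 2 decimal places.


PMSI from diatom colonization curve:
N / N_sat = 421 / 644 = 0.653727
1 - N/N_sat = 0.346273
ln(1 - N/N_sat) = -1.060528
t = -ln(1 - N/N_sat) / k = -(-1.060528) / 0.354 = 3.00 days

3.00


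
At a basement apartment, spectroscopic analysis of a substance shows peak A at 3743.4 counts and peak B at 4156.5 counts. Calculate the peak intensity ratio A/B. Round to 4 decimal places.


Spectral peak ratio:
Peak A = 3743.4 counts
Peak B = 4156.5 counts
Ratio = 3743.4 / 4156.5 = 0.9006

0.9006


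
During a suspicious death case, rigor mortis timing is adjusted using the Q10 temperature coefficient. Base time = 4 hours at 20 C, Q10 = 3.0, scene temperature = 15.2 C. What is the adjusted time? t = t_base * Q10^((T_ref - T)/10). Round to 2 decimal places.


Rigor mortis time adjustment:
Exponent = (T_ref - T_actual) / 10 = (20 - 15.2) / 10 = 0.48
Q10 factor = 3.0^0.48 = 1.69441
t_adjusted = 4 * 1.69441 = 6.78 hours

6.78


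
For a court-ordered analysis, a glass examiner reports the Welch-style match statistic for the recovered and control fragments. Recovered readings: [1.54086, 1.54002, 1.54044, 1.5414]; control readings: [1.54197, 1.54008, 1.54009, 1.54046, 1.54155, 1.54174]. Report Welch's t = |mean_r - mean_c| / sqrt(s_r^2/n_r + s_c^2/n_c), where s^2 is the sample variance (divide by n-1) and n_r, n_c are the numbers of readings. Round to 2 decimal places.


Welch's t-criterion for glass RI comparison:
Recovered mean = sum / n_r = 6.16272 / 4 = 1.54068
Control mean = sum / n_c = 9.24589 / 6 = 1.5409817
Recovered sample variance s_r^2 = 3.48e-07
Control sample variance s_c^2 = 7.51017e-07
Welch SE (unpooled) = sqrt(s_r^2/n_r + s_c^2/n_c) = sqrt(8.7e-08 + 1.25169e-07) = sqrt(2.12169e-07) = 0.000460618
|mean_r - mean_c| = 0.000301667
t = 0.000301667 / 0.000460618 = 0.65

0.65


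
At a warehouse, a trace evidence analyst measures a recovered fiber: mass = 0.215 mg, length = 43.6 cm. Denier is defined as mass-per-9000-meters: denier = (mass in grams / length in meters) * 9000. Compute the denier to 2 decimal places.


Denier calculation:
Mass in grams = 0.215 mg / 1000 = 0.000215 g
Length in meters = 43.6 cm / 100 = 0.436 m
Linear density = mass / length = 0.000215 / 0.436 = 0.00049312 g/m
Denier = (g/m) * 9000 = 0.00049312 * 9000 = 4.44

4.44


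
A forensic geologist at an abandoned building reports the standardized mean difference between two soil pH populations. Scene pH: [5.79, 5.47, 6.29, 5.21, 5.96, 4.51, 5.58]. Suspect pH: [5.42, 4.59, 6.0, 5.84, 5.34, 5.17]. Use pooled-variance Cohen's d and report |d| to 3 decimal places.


Pooled-variance Cohen's d for soil pH comparison:
Scene mean = 38.81 / 7 = 5.544286
Suspect mean = 32.36 / 6 = 5.393333
Scene sample variance s_s^2 = 0.329595
Suspect sample variance s_c^2 = 0.253267
Pooled variance = ((n_s-1)*s_s^2 + (n_c-1)*s_c^2) / (n_s + n_c - 2) = 0.2949
Pooled SD = sqrt(0.2949) = 0.543047
Mean difference = 0.150952
|d| = |0.150952| / 0.543047 = 0.278

0.278


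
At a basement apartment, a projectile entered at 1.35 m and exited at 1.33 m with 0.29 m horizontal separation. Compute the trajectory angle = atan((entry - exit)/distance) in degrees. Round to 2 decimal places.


Bullet trajectory angle:
Height difference = 1.35 - 1.33 = 0.02 m
angle = atan(0.02 / 0.29)
angle = atan(0.068966)
angle = 3.95 degrees

3.95


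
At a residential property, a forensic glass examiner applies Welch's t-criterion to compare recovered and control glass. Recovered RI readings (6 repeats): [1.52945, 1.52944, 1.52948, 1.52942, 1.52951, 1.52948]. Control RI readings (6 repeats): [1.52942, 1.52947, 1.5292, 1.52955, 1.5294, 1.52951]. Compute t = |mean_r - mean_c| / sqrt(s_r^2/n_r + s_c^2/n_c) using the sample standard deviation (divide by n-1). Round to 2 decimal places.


Welch's t-criterion for glass RI comparison:
Recovered mean = sum / n_r = 9.17678 / 6 = 1.5294633
Control mean = sum / n_c = 9.17655 / 6 = 1.529425
Recovered sample variance s_r^2 = 1.06667e-09
Control sample variance s_c^2 = 1.523e-08
Welch SE (unpooled) = sqrt(s_r^2/n_r + s_c^2/n_c) = sqrt(1.77778e-10 + 2.53833e-09) = sqrt(2.71611e-09) = 5.21163e-05
|mean_r - mean_c| = 3.83333e-05
t = 3.83333e-05 / 5.21163e-05 = 0.74

0.74
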